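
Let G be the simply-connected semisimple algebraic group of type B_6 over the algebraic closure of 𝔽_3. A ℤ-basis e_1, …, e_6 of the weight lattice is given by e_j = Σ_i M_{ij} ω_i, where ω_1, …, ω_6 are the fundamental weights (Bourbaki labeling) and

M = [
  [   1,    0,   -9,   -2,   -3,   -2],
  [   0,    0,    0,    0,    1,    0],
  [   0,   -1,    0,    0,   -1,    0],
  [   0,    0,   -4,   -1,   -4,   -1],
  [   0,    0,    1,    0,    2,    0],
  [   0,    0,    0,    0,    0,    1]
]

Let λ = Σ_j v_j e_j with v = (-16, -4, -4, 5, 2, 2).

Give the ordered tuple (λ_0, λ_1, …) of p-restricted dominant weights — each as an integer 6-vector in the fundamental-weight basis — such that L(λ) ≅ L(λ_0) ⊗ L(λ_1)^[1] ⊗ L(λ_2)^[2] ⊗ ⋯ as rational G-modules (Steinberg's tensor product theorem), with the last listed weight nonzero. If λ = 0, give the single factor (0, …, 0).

Compute c_i = Σ_j M_{ij} v_j with v = (-16, -4, -4, 5, 2, 2):
  c_1 = 1*-16 + 0*-4 + -9*-4 + -2*5 + -3*2 + -2*2 = 0
  c_2 = 0*-16 + 0*-4 + 0*-4 + 0*5 + 1*2 + 0*2 = 2
  c_3 = 0*-16 + -1*-4 + 0*-4 + 0*5 + -1*2 + 0*2 = 2
  c_4 = 0*-16 + 0*-4 + -4*-4 + -1*5 + -4*2 + -1*2 = 1
  c_5 = 0*-16 + 0*-4 + 1*-4 + 0*5 + 2*2 + 0*2 = 0
  c_6 = 0*-16 + 0*-4 + 0*-4 + 0*5 + 0*2 + 1*2 = 2
p = 3; digits c_i = Σ_j d_{ij}·3^j, 0 ≤ d_{ij} < 3:
  c_1 = 0
  c_2 = 2 = 2·3^0
  c_3 = 2 = 2·3^0
  c_4 = 1 = 1·3^0
  c_5 = 0
  c_6 = 2 = 2·3^0
p-restricted factor λ_0 = (0, 2, 2, 1, 0, 2)

((0, 2, 2, 1, 0, 2),)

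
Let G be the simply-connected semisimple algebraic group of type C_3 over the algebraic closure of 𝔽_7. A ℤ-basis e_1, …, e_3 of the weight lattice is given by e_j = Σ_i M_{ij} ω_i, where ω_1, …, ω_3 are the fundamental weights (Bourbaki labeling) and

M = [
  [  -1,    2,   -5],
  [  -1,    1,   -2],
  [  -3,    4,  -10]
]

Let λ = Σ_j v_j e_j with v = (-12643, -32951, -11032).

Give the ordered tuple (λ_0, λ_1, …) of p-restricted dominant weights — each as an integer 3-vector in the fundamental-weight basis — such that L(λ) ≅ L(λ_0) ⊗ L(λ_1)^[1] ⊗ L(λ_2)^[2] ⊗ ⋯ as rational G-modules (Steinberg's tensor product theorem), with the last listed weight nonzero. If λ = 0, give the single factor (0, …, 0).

((4, 6, 2), (5, 5, 4), (3, 0, 6), (5, 5, 5), (0, 0, 6))

ω-coordinates c = M·v, v = (-12643, -32951, -11032):
  c_1 = (-1)·(-12643) + (2)·(-32951) + (-5)·(-11032) = 1901
  c_2 = (-1)·(-12643) + (1)·(-32951) + (-2)·(-11032) = 1756
  c_3 = (-3)·(-12643) + (4)·(-32951) + (-10)·(-11032) = 16445
Expand coordinatewise in base 7:
  c_1 = 1901 = 4·7^0 + 5·7^1 + 3·7^2 + 5·7^3
  c_2 = 1756 = 6·7^0 + 5·7^1 + 0·7^2 + 5·7^3
  c_3 = 16445 = 2·7^0 + 4·7^1 + 6·7^2 + 5·7^3 + 6·7^4
λ_0 = (4, 6, 2)
λ_1 = (5, 5, 4)
λ_2 = (3, 0, 6)
λ_3 = (5, 5, 5)
λ_4 = (0, 0, 6)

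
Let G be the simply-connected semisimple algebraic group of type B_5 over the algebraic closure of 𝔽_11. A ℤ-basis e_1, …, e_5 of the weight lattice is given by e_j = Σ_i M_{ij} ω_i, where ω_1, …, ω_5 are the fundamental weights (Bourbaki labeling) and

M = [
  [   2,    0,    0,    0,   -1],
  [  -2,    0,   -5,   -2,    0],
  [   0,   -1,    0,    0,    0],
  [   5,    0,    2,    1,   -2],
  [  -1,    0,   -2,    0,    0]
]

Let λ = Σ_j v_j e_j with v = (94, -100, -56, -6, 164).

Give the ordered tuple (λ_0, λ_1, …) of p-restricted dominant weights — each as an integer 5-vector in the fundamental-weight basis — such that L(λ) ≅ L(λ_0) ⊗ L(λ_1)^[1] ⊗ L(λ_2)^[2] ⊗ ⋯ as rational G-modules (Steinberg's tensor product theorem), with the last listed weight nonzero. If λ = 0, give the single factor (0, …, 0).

Converting to the ω-basis (c_i = row i of M dotted with v = (94, -100, -56, -6, 164)):
  c_1 = 2*94 + 0*-100 + 0*-56 + 0*-6 + -1*164 = 24
  c_2 = -2*94 + 0*-100 + -5*-56 + -2*-6 + 0*164 = 104
  c_3 = 0*94 + -1*-100 + 0*-56 + 0*-6 + 0*164 = 100
  c_4 = 5*94 + 0*-100 + 2*-56 + 1*-6 + -2*164 = 24
  c_5 = -1*94 + 0*-100 + -2*-56 + 0*-6 + 0*164 = 18
p = 11; digits c_i = Σ_j d_{ij}·11^j, 0 ≤ d_{ij} < 11:
  c_1 = 24 = 2·11^0 + 2·11^1
  c_2 = 104 = 5·11^0 + 9·11^1
  c_3 = 100 = 1·11^0 + 9·11^1
  c_4 = 24 = 2·11^0 + 2·11^1
  c_5 = 18 = 7·11^0 + 1·11^1
λ_0 = (2, 5, 1, 2, 7)
λ_1 = (2, 9, 9, 2, 1)

((2, 5, 1, 2, 7), (2, 9, 9, 2, 1))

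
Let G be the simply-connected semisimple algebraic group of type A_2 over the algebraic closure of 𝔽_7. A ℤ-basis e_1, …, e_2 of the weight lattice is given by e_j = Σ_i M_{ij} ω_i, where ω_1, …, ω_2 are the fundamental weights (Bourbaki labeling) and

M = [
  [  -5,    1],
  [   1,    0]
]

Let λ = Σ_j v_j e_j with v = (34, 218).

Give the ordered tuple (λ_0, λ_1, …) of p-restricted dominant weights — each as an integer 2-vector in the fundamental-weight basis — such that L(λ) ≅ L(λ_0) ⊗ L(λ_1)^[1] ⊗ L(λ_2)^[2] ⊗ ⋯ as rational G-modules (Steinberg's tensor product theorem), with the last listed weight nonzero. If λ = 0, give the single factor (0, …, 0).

Change of basis e → ω: c = M·v where v = (34, 218):
  c_1 = (-5)·(34) + 1·218 = 48
  c_2 = 1·34 + 0·218 = 34
Expand coordinatewise in base 7:
  c_1 = 48 = 6·7^0 + 6·7^1
  c_2 = 34 = 6·7^0 + 4·7^1
Factor λ_0 = (6, 6)
Factor λ_1 = (6, 4)

((6, 6), (6, 4))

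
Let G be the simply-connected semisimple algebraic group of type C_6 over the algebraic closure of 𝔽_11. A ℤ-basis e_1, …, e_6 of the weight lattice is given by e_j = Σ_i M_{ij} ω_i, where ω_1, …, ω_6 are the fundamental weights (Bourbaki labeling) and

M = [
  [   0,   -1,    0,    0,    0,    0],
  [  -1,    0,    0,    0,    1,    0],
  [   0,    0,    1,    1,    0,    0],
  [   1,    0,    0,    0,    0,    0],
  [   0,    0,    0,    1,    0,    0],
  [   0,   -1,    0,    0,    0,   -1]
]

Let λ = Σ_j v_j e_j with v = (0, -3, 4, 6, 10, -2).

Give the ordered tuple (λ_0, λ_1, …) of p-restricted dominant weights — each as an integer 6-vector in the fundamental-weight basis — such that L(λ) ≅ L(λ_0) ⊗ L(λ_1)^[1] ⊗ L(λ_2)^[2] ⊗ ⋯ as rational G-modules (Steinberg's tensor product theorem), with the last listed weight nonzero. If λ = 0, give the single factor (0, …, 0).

((3, 10, 10, 0, 6, 5),)

Compute c_i = Σ_j M_{ij} v_j with v = (0, -3, 4, 6, 10, -2):
  c_1 = (0)·(0) + (-1)·(-3) + (0)·(4) + (0)·(6) + (0)·(10) + (0)·(-2) = 3
  c_2 = (-1)·(0) + (0)·(-3) + (0)·(4) + (0)·(6) + (1)·(10) + (0)·(-2) = 10
  c_3 = (0)·(0) + (0)·(-3) + (1)·(4) + (1)·(6) + (0)·(10) + (0)·(-2) = 10
  c_4 = (1)·(0) + (0)·(-3) + (0)·(4) + (0)·(6) + (0)·(10) + (0)·(-2) = 0
  c_5 = (0)·(0) + (0)·(-3) + (0)·(4) + (1)·(6) + (0)·(10) + (0)·(-2) = 6
  c_6 = (0)·(0) + (-1)·(-3) + (0)·(4) + (0)·(6) + (0)·(10) + (-1)·(-2) = 5
p = 11; digits c_i = Σ_j d_{ij}·11^j, 0 ≤ d_{ij} < 11:
  c_1 = 3 = 3·11^0
  c_2 = 10 = 10·11^0
  c_3 = 10 = 10·11^0
  c_4 = 0
  c_5 = 6 = 6·11^0
  c_6 = 5 = 5·11^0
p-restricted factor λ_0 = (3, 10, 10, 0, 6, 5)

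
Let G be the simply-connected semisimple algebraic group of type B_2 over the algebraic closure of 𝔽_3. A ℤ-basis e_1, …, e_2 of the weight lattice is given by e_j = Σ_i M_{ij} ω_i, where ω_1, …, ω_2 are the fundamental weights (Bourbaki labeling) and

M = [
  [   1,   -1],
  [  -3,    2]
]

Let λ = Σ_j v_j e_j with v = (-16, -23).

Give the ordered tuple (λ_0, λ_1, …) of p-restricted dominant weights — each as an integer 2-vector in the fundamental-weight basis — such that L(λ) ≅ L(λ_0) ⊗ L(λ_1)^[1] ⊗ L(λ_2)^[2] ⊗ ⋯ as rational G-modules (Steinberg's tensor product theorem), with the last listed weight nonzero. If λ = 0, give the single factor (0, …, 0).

((1, 2), (2, 0))

ω-coordinates c = M·v, v = (-16, -23):
  c_1 = 1*-16 + -1*-23 = 7
  c_2 = -3*-16 + 2*-23 = 2
p = 3; digits c_i = Σ_j d_{ij}·3^j, 0 ≤ d_{ij} < 3:
  c_1 = 7 = 1·3^0 + 2·3^1
  c_2 = 2 = 2·3^0
Factor λ_0 = (1, 2)
Factor λ_1 = (2, 0)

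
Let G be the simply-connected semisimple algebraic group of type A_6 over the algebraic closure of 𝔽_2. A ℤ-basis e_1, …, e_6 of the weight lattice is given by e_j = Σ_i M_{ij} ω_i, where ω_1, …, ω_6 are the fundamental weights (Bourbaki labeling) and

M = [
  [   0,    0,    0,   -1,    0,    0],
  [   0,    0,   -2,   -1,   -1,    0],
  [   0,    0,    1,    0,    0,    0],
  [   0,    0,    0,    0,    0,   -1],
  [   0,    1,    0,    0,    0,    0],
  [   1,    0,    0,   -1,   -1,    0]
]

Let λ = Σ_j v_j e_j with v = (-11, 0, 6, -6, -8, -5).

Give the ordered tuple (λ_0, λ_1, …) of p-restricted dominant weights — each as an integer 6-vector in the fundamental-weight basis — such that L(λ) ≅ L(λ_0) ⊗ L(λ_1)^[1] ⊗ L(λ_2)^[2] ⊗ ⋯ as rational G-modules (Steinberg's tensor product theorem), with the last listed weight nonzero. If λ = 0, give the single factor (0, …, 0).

In the fundamental-weight basis, λ has coordinates c = M·v (v = (-11, 0, 6, -6, -8, -5)):
  c_1 = (0)·(-11) + (0)·(0) + (0)·(6) + (-1)·(-6) + (0)·(-8) + (0)·(-5) = 6
  c_2 = (0)·(-11) + (0)·(0) + (-2)·(6) + (-1)·(-6) + (-1)·(-8) + (0)·(-5) = 2
  c_3 = (0)·(-11) + (0)·(0) + (1)·(6) + (0)·(-6) + (0)·(-8) + (0)·(-5) = 6
  c_4 = (0)·(-11) + (0)·(0) + (0)·(6) + (0)·(-6) + (0)·(-8) + (-1)·(-5) = 5
  c_5 = (0)·(-11) + (1)·(0) + (0)·(6) + (0)·(-6) + (0)·(-8) + (0)·(-5) = 0
  c_6 = (1)·(-11) + (0)·(0) + (0)·(6) + (-1)·(-6) + (-1)·(-8) + (0)·(-5) = 3
Writing each c_i in base p = 2:
  c_1 = 6 = 0·2^0 + 1·2^1 + 1·2^2
  c_2 = 2 = 0·2^0 + 1·2^1
  c_3 = 6 = 0·2^0 + 1·2^1 + 1·2^2
  c_4 = 5 = 1·2^0 + 0·2^1 + 1·2^2
  c_5 = 0
  c_6 = 3 = 1·2^0 + 1·2^1
p-restricted factor λ_0 = (0, 0, 0, 1, 0, 1)
p-restricted factor λ_1 = (1, 1, 1, 0, 0, 1)
p-restricted factor λ_2 = (1, 0, 1, 1, 0, 0)

((0, 0, 0, 1, 0, 1), (1, 1, 1, 0, 0, 1), (1, 0, 1, 1, 0, 0))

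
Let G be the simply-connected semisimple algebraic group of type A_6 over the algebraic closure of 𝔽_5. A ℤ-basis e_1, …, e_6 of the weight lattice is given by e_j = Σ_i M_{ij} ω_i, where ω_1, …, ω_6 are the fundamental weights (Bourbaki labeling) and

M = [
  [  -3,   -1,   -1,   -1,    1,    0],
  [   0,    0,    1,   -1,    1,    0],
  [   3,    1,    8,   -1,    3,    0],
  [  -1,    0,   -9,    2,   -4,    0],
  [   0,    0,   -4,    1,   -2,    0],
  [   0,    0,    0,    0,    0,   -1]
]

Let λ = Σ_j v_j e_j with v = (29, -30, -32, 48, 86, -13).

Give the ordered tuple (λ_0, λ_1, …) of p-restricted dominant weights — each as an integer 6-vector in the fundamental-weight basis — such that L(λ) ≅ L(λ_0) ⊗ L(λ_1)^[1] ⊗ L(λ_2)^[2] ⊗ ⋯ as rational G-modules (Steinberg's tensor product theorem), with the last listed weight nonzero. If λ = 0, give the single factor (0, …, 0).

((3, 1, 1, 1, 4, 3), (2, 1, 2, 2, 0, 2))

In the fundamental-weight basis, λ has coordinates c = M·v (v = (29, -30, -32, 48, 86, -13)):
  c_1 = (-3)·(29) + (-1)·(-30) + (-1)·(-32) + (-1)·(48) + (1)·(86) + (0)·(-13) = 13
  c_2 = (0)·(29) + (0)·(-30) + (1)·(-32) + (-1)·(48) + (1)·(86) + (0)·(-13) = 6
  c_3 = (3)·(29) + (1)·(-30) + (8)·(-32) + (-1)·(48) + (3)·(86) + (0)·(-13) = 11
  c_4 = (-1)·(29) + (0)·(-30) + (-9)·(-32) + (2)·(48) + (-4)·(86) + (0)·(-13) = 11
  c_5 = (0)·(29) + (0)·(-30) + (-4)·(-32) + (1)·(48) + (-2)·(86) + (0)·(-13) = 4
  c_6 = (0)·(29) + (0)·(-30) + (0)·(-32) + (0)·(48) + (0)·(86) + (-1)·(-13) = 13
Expand coordinatewise in base 5:
  c_1 = 13 = 3·5^0 + 2·5^1
  c_2 = 6 = 1·5^0 + 1·5^1
  c_3 = 11 = 1·5^0 + 2·5^1
  c_4 = 11 = 1·5^0 + 2·5^1
  c_5 = 4 = 4·5^0
  c_6 = 13 = 3·5^0 + 2·5^1
λ_0 = (3, 1, 1, 1, 4, 3)
λ_1 = (2, 1, 2, 2, 0, 2)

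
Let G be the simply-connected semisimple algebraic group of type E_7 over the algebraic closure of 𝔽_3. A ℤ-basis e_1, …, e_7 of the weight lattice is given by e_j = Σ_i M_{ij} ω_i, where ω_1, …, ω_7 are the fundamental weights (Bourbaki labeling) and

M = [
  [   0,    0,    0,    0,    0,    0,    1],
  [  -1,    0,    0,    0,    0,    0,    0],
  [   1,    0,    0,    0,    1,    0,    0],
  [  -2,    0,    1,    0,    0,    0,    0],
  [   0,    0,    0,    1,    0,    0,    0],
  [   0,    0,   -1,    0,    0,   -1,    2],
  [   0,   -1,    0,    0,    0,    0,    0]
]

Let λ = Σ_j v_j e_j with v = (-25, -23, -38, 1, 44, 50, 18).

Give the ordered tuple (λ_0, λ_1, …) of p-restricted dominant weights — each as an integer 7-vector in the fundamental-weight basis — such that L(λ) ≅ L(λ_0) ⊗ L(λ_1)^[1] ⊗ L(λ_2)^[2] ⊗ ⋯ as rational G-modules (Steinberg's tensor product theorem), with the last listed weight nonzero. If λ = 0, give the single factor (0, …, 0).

Change of basis e → ω: c = M·v where v = (-25, -23, -38, 1, 44, 50, 18):
  c_1 = (0)·(-25) + (0)·(-23) + (0)·(-38) + (0)·(1) + (0)·(44) + (0)·(50) + (1)·(18) = 18
  c_2 = (-1)·(-25) + (0)·(-23) + (0)·(-38) + (0)·(1) + (0)·(44) + (0)·(50) + (0)·(18) = 25
  c_3 = (1)·(-25) + (0)·(-23) + (0)·(-38) + (0)·(1) + (1)·(44) + (0)·(50) + (0)·(18) = 19
  c_4 = (-2)·(-25) + (0)·(-23) + (1)·(-38) + (0)·(1) + (0)·(44) + (0)·(50) + (0)·(18) = 12
  c_5 = (0)·(-25) + (0)·(-23) + (0)·(-38) + (1)·(1) + (0)·(44) + (0)·(50) + (0)·(18) = 1
  c_6 = (0)·(-25) + (0)·(-23) + (-1)·(-38) + (0)·(1) + (0)·(44) + (-1)·(50) + (2)·(18) = 24
  c_7 = (0)·(-25) + (-1)·(-23) + (0)·(-38) + (0)·(1) + (0)·(44) + (0)·(50) + (0)·(18) = 23
p = 3; digits c_i = Σ_j d_{ij}·3^j, 0 ≤ d_{ij} < 3:
  c_1 = 18 = 0·3^0 + 0·3^1 + 2·3^2
  c_2 = 25 = 1·3^0 + 2·3^1 + 2·3^2
  c_3 = 19 = 1·3^0 + 0·3^1 + 2·3^2
  c_4 = 12 = 0·3^0 + 1·3^1 + 1·3^2
  c_5 = 1 = 1·3^0
  c_6 = 24 = 0·3^0 + 2·3^1 + 2·3^2
  c_7 = 23 = 2·3^0 + 1·3^1 + 2·3^2
Factor λ_0 = (0, 1, 1, 0, 1, 0, 2)
Factor λ_1 = (0, 2, 0, 1, 0, 2, 1)
Factor λ_2 = (2, 2, 2, 1, 0, 2, 2)

((0, 1, 1, 0, 1, 0, 2), (0, 2, 0, 1, 0, 2, 1), (2, 2, 2, 1, 0, 2, 2))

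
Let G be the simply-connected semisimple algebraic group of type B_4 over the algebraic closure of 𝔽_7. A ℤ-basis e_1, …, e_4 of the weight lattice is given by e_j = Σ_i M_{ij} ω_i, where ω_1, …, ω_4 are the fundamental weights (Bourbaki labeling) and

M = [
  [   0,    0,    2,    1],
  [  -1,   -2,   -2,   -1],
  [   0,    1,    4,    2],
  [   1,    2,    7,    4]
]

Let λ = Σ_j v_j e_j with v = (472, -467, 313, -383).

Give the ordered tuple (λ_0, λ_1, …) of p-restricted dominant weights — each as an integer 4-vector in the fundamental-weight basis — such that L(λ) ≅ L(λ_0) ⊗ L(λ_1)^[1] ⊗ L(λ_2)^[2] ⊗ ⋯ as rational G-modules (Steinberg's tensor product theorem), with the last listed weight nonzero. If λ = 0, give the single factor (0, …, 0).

ω-coordinates c = M·v, v = (472, -467, 313, -383):
  c_1 = 0*472 + 0*-467 + 2*313 + 1*-383 = 243
  c_2 = -1*472 + -2*-467 + -2*313 + -1*-383 = 219
  c_3 = 0*472 + 1*-467 + 4*313 + 2*-383 = 19
  c_4 = 1*472 + 2*-467 + 7*313 + 4*-383 = 197
p = 7; digits c_i = Σ_j d_{ij}·7^j, 0 ≤ d_{ij} < 7:
  c_1 = 243 = 5·7^0 + 6·7^1 + 4·7^2
  c_2 = 219 = 2·7^0 + 3·7^1 + 4·7^2
  c_3 = 19 = 5·7^0 + 2·7^1
  c_4 = 197 = 1·7^0 + 0·7^1 + 4·7^2
Factor λ_0 = (5, 2, 5, 1)
Factor λ_1 = (6, 3, 2, 0)
Factor λ_2 = (4, 4, 0, 4)

((5, 2, 5, 1), (6, 3, 2, 0), (4, 4, 0, 4))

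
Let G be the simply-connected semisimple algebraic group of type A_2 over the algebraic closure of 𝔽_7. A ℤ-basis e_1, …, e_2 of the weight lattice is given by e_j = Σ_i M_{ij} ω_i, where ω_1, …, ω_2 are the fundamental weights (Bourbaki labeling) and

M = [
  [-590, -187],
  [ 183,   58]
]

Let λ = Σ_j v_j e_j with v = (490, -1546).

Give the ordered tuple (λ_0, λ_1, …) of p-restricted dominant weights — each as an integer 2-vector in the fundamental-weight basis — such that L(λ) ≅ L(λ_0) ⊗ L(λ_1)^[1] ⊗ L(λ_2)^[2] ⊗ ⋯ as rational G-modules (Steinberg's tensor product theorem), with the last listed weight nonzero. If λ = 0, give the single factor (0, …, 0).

((2, 2),)

Change of basis e → ω: c = M·v where v = (490, -1546):
  c_1 = (-590)·(490) + (-187)·(-1546) = 2
  c_2 = 183·490 + (58)·(-1546) = 2
Writing each c_i in base p = 7:
  c_1 = 2 = 2·7^0
  c_2 = 2 = 2·7^0
λ_0 = (2, 2)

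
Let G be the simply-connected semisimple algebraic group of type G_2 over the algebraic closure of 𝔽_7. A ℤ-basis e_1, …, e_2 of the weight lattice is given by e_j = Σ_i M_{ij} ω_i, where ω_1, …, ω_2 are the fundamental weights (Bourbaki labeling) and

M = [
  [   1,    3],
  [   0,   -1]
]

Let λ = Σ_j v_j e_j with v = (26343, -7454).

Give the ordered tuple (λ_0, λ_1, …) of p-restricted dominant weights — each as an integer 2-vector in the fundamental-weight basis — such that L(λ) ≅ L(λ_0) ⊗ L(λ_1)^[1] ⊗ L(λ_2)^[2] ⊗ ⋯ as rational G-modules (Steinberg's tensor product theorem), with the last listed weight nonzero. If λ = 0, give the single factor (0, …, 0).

ω-coordinates c = M·v, v = (26343, -7454):
  c_1 = 1·26343 + (3)·(-7454) = 3981
  c_2 = 0·26343 + (-1)·(-7454) = 7454
Writing each c_i in base p = 7:
  c_1 = 3981 = 5·7^0 + 1·7^1 + 4·7^2 + 4·7^3 + 1·7^4
  c_2 = 7454 = 6·7^0 + 0·7^1 + 5·7^2 + 0·7^3 + 3·7^4
p-restricted factor λ_0 = (5, 6)
p-restricted factor λ_1 = (1, 0)
p-restricted factor λ_2 = (4, 5)
p-restricted factor λ_3 = (4, 0)
p-restricted factor λ_4 = (1, 3)

((5, 6), (1, 0), (4, 5), (4, 0), (1, 3))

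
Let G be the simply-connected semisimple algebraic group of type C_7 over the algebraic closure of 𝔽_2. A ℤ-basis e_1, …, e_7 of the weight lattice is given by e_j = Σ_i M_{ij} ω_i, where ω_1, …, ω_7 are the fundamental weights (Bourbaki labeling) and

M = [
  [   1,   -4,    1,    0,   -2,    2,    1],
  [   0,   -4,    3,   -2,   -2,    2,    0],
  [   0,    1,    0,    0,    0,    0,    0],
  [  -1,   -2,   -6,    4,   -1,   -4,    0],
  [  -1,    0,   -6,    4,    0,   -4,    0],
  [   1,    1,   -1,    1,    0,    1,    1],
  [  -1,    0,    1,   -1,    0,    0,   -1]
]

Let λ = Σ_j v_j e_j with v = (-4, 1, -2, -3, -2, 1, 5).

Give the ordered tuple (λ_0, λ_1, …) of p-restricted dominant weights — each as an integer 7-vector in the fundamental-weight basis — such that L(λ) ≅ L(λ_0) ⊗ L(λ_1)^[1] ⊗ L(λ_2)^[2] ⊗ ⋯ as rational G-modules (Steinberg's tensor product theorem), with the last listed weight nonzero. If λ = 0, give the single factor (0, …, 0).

((1, 0, 1, 0, 0, 0, 0), (0, 1, 0, 0, 0, 1, 0))

Converting to the ω-basis (c_i = row i of M dotted with v = (-4, 1, -2, -3, -2, 1, 5)):
  c_1 = (1)·(-4) + (-4)·(1) + (1)·(-2) + (0)·(-3) + (-2)·(-2) + 2·1 + 1·5 = 1
  c_2 = (0)·(-4) + (-4)·(1) + (3)·(-2) + (-2)·(-3) + (-2)·(-2) + 2·1 + 0·5 = 2
  c_3 = (0)·(-4) + 1·1 + (0)·(-2) + (0)·(-3) + (0)·(-2) + 0·1 + 0·5 = 1
  c_4 = (-1)·(-4) + (-2)·(1) + (-6)·(-2) + (4)·(-3) + (-1)·(-2) + (-4)·(1) + 0·5 = 0
  c_5 = (-1)·(-4) + 0·1 + (-6)·(-2) + (4)·(-3) + (0)·(-2) + (-4)·(1) + 0·5 = 0
  c_6 = (1)·(-4) + 1·1 + (-1)·(-2) + (1)·(-3) + (0)·(-2) + 1·1 + 1·5 = 2
  c_7 = (-1)·(-4) + 0·1 + (1)·(-2) + (-1)·(-3) + (0)·(-2) + 0·1 + (-1)·(5) = 0
p = 2; digits c_i = Σ_j d_{ij}·2^j, 0 ≤ d_{ij} < 2:
  c_1 = 1 = 1·2^0
  c_2 = 2 = 0·2^0 + 1·2^1
  c_3 = 1 = 1·2^0
  c_4 = 0
  c_5 = 0
  c_6 = 2 = 0·2^0 + 1·2^1
  c_7 = 0
λ_0 = (1, 0, 1, 0, 0, 0, 0)
λ_1 = (0, 1, 0, 0, 0, 1, 0)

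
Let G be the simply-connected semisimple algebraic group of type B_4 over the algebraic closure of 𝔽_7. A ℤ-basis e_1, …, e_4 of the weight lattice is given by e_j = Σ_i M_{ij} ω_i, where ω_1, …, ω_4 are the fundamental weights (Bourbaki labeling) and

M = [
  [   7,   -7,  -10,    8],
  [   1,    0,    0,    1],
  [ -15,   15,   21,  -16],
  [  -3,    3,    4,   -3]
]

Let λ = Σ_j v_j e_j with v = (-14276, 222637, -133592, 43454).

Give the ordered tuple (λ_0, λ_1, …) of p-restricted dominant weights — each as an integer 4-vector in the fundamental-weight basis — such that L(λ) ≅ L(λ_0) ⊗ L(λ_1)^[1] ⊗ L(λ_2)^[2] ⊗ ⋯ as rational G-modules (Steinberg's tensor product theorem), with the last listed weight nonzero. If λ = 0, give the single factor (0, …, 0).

((3, 2, 2, 5), (3, 3, 4, 6), (2, 0, 3, 0), (3, 1, 0, 1), (3, 5, 1, 5), (1, 1, 3, 2))

Compute c_i = Σ_j M_{ij} v_j with v = (-14276, 222637, -133592, 43454):
  c_1 = (7)·(-14276) + (-7)·(222637) + (-10)·(-133592) + (8)·(43454) = 25161
  c_2 = (1)·(-14276) + (0)·(222637) + (0)·(-133592) + (1)·(43454) = 29178
  c_3 = (-15)·(-14276) + (15)·(222637) + (21)·(-133592) + (-16)·(43454) = 52999
  c_4 = (-3)·(-14276) + (3)·(222637) + (4)·(-133592) + (-3)·(43454) = 46009
Expand coordinatewise in base 7:
  c_1 = 25161 = 3·7^0 + 3·7^1 + 2·7^2 + 3·7^3 + 3·7^4 + 1·7^5
  c_2 = 29178 = 2·7^0 + 3·7^1 + 0·7^2 + 1·7^3 + 5·7^4 + 1·7^5
  c_3 = 52999 = 2·7^0 + 4·7^1 + 3·7^2 + 0·7^3 + 1·7^4 + 3·7^5
  c_4 = 46009 = 5·7^0 + 6·7^1 + 0·7^2 + 1·7^3 + 5·7^4 + 2·7^5
Factor λ_0 = (3, 2, 2, 5)
Factor λ_1 = (3, 3, 4, 6)
Factor λ_2 = (2, 0, 3, 0)
Factor λ_3 = (3, 1, 0, 1)
Factor λ_4 = (3, 5, 1, 5)
Factor λ_5 = (1, 1, 3, 2)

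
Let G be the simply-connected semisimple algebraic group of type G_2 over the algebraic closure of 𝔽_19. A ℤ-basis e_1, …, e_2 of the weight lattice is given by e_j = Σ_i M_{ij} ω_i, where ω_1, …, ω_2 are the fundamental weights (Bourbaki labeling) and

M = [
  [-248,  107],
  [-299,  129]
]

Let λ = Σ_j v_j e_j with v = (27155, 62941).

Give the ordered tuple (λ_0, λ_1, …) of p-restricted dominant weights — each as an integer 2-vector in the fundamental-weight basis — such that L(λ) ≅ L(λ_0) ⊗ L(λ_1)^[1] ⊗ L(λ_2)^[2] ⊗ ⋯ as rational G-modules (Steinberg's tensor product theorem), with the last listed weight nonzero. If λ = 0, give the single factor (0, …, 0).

In the fundamental-weight basis, λ has coordinates c = M·v (v = (27155, 62941)):
  c_1 = (-248)·(27155) + 107·62941 = 247
  c_2 = (-299)·(27155) + 129·62941 = 44
Expand coordinatewise in base 19:
  c_1 = 247 = 0·19^0 + 13·19^1
  c_2 = 44 = 6·19^0 + 2·19^1
p-restricted factor λ_0 = (0, 6)
p-restricted factor λ_1 = (13, 2)

((0, 6), (13, 2))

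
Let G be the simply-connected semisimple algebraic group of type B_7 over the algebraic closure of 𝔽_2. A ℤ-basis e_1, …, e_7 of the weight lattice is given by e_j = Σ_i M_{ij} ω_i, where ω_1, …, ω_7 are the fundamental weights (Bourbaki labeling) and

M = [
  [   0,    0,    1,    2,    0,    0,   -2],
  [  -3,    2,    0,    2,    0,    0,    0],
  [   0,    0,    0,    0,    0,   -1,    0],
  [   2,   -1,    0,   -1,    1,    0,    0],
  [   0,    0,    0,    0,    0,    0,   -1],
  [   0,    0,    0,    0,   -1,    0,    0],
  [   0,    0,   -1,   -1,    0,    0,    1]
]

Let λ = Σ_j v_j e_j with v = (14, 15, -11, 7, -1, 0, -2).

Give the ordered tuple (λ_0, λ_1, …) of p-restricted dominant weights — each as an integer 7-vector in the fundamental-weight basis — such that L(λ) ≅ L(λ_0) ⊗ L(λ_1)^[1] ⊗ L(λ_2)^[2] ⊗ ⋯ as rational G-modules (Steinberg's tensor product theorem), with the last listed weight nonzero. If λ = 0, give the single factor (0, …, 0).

In the fundamental-weight basis, λ has coordinates c = M·v (v = (14, 15, -11, 7, -1, 0, -2)):
  c_1 = (0)·(14) + (0)·(15) + (1)·(-11) + (2)·(7) + (0)·(-1) + (0)·(0) + (-2)·(-2) = 7
  c_2 = (-3)·(14) + (2)·(15) + (0)·(-11) + (2)·(7) + (0)·(-1) + (0)·(0) + (0)·(-2) = 2
  c_3 = (0)·(14) + (0)·(15) + (0)·(-11) + (0)·(7) + (0)·(-1) + (-1)·(0) + (0)·(-2) = 0
  c_4 = (2)·(14) + (-1)·(15) + (0)·(-11) + (-1)·(7) + (1)·(-1) + (0)·(0) + (0)·(-2) = 5
  c_5 = (0)·(14) + (0)·(15) + (0)·(-11) + (0)·(7) + (0)·(-1) + (0)·(0) + (-1)·(-2) = 2
  c_6 = (0)·(14) + (0)·(15) + (0)·(-11) + (0)·(7) + (-1)·(-1) + (0)·(0) + (0)·(-2) = 1
  c_7 = (0)·(14) + (0)·(15) + (-1)·(-11) + (-1)·(7) + (0)·(-1) + (0)·(0) + (1)·(-2) = 2
Expand coordinatewise in base 2:
  c_1 = 7 = 1·2^0 + 1·2^1 + 1·2^2
  c_2 = 2 = 0·2^0 + 1·2^1
  c_3 = 0
  c_4 = 5 = 1·2^0 + 0·2^1 + 1·2^2
  c_5 = 2 = 0·2^0 + 1·2^1
  c_6 = 1 = 1·2^0
  c_7 = 2 = 0·2^0 + 1·2^1
λ_0 = (1, 0, 0, 1, 0, 1, 0)
λ_1 = (1, 1, 0, 0, 1, 0, 1)
λ_2 = (1, 0, 0, 1, 0, 0, 0)

((1, 0, 0, 1, 0, 1, 0), (1, 1, 0, 0, 1, 0, 1), (1, 0, 0, 1, 0, 0, 0))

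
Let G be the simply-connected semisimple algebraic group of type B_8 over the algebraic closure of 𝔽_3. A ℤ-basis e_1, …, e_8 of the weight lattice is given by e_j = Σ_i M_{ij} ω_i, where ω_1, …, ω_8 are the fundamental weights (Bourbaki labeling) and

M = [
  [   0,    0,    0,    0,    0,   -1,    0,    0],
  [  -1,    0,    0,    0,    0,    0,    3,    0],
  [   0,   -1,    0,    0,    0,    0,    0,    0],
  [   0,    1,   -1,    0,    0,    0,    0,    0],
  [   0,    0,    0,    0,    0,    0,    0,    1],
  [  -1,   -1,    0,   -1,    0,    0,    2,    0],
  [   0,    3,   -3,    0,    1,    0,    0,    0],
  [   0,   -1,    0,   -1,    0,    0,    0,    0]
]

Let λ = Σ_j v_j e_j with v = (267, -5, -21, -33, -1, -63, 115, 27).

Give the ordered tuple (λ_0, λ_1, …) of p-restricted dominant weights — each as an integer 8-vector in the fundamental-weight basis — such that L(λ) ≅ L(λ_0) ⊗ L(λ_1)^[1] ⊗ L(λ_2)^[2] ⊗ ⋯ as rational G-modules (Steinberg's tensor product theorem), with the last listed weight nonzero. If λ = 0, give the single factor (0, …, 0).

((0, 0, 2, 1, 0, 1, 2, 2), (0, 2, 1, 2, 0, 0, 0, 0), (1, 2, 0, 1, 0, 0, 2, 1), (2, 2, 0, 0, 1, 0, 1, 1))

In the fundamental-weight basis, λ has coordinates c = M·v (v = (267, -5, -21, -33, -1, -63, 115, 27)):
  c_1 = 0·267 + (0)·(-5) + (0)·(-21) + (0)·(-33) + (0)·(-1) + (-1)·(-63) + 0·115 + 0·27 = 63
  c_2 = (-1)·(267) + (0)·(-5) + (0)·(-21) + (0)·(-33) + (0)·(-1) + (0)·(-63) + 3·115 + 0·27 = 78
  c_3 = 0·267 + (-1)·(-5) + (0)·(-21) + (0)·(-33) + (0)·(-1) + (0)·(-63) + 0·115 + 0·27 = 5
  c_4 = 0·267 + (1)·(-5) + (-1)·(-21) + (0)·(-33) + (0)·(-1) + (0)·(-63) + 0·115 + 0·27 = 16
  c_5 = 0·267 + (0)·(-5) + (0)·(-21) + (0)·(-33) + (0)·(-1) + (0)·(-63) + 0·115 + 1·27 = 27
  c_6 = (-1)·(267) + (-1)·(-5) + (0)·(-21) + (-1)·(-33) + (0)·(-1) + (0)·(-63) + 2·115 + 0·27 = 1
  c_7 = 0·267 + (3)·(-5) + (-3)·(-21) + (0)·(-33) + (1)·(-1) + (0)·(-63) + 0·115 + 0·27 = 47
  c_8 = 0·267 + (-1)·(-5) + (0)·(-21) + (-1)·(-33) + (0)·(-1) + (0)·(-63) + 0·115 + 0·27 = 38
p = 3; digits c_i = Σ_j d_{ij}·3^j, 0 ≤ d_{ij} < 3:
  c_1 = 63 = 0·3^0 + 0·3^1 + 1·3^2 + 2·3^3
  c_2 = 78 = 0·3^0 + 2·3^1 + 2·3^2 + 2·3^3
  c_3 = 5 = 2·3^0 + 1·3^1
  c_4 = 16 = 1·3^0 + 2·3^1 + 1·3^2
  c_5 = 27 = 0·3^0 + 0·3^1 + 0·3^2 + 1·3^3
  c_6 = 1 = 1·3^0
  c_7 = 47 = 2·3^0 + 0·3^1 + 2·3^2 + 1·3^3
  c_8 = 38 = 2·3^0 + 0·3^1 + 1·3^2 + 1·3^3
Factor λ_0 = (0, 0, 2, 1, 0, 1, 2, 2)
Factor λ_1 = (0, 2, 1, 2, 0, 0, 0, 0)
Factor λ_2 = (1, 2, 0, 1, 0, 0, 2, 1)
Factor λ_3 = (2, 2, 0, 0, 1, 0, 1, 1)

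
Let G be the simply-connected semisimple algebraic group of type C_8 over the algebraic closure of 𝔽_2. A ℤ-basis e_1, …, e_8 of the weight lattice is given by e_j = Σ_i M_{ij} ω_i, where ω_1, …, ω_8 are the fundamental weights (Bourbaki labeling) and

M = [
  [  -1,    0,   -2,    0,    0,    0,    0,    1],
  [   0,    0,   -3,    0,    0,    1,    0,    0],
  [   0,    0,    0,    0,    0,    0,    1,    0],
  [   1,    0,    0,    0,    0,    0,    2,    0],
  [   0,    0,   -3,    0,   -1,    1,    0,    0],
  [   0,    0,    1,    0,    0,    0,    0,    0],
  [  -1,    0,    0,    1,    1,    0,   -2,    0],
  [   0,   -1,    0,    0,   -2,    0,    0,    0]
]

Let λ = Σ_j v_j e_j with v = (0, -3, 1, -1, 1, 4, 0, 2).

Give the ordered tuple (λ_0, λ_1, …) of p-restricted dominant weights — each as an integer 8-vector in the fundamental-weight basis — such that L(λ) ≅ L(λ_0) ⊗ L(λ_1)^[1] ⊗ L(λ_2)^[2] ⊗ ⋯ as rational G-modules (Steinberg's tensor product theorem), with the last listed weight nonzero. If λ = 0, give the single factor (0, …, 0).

((0, 1, 0, 0, 0, 1, 0, 1),)

Compute c_i = Σ_j M_{ij} v_j with v = (0, -3, 1, -1, 1, 4, 0, 2):
  c_1 = (-1)·(0) + (0)·(-3) + (-2)·(1) + (0)·(-1) + 0·1 + 0·4 + 0·0 + 1·2 = 0
  c_2 = 0·0 + (0)·(-3) + (-3)·(1) + (0)·(-1) + 0·1 + 1·4 + 0·0 + 0·2 = 1
  c_3 = 0·0 + (0)·(-3) + 0·1 + (0)·(-1) + 0·1 + 0·4 + 1·0 + 0·2 = 0
  c_4 = 1·0 + (0)·(-3) + 0·1 + (0)·(-1) + 0·1 + 0·4 + 2·0 + 0·2 = 0
  c_5 = 0·0 + (0)·(-3) + (-3)·(1) + (0)·(-1) + (-1)·(1) + 1·4 + 0·0 + 0·2 = 0
  c_6 = 0·0 + (0)·(-3) + 1·1 + (0)·(-1) + 0·1 + 0·4 + 0·0 + 0·2 = 1
  c_7 = (-1)·(0) + (0)·(-3) + 0·1 + (1)·(-1) + 1·1 + 0·4 + (-2)·(0) + 0·2 = 0
  c_8 = 0·0 + (-1)·(-3) + 0·1 + (0)·(-1) + (-2)·(1) + 0·4 + 0·0 + 0·2 = 1
p = 2; digits c_i = Σ_j d_{ij}·2^j, 0 ≤ d_{ij} < 2:
  c_1 = 0
  c_2 = 1 = 1·2^0
  c_3 = 0
  c_4 = 0
  c_5 = 0
  c_6 = 1 = 1·2^0
  c_7 = 0
  c_8 = 1 = 1·2^0
Factor λ_0 = (0, 1, 0, 0, 0, 1, 0, 1)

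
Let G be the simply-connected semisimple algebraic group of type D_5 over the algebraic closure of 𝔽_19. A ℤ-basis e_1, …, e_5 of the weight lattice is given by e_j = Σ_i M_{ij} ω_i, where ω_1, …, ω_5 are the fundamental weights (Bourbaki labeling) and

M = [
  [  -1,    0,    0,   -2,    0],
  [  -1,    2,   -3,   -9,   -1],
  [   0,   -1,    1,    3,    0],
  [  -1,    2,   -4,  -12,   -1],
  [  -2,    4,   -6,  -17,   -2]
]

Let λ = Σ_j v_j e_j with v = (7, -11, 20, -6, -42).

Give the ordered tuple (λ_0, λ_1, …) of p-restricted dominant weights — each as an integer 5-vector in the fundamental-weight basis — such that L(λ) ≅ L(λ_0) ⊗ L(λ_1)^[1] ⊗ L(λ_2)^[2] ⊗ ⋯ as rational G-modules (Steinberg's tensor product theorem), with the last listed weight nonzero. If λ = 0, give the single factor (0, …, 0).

((5, 7, 13, 5, 8),)

Compute c_i = Σ_j M_{ij} v_j with v = (7, -11, 20, -6, -42):
  c_1 = (-1)·(7) + (0)·(-11) + 0·20 + (-2)·(-6) + (0)·(-42) = 5
  c_2 = (-1)·(7) + (2)·(-11) + (-3)·(20) + (-9)·(-6) + (-1)·(-42) = 7
  c_3 = 0·7 + (-1)·(-11) + 1·20 + (3)·(-6) + (0)·(-42) = 13
  c_4 = (-1)·(7) + (2)·(-11) + (-4)·(20) + (-12)·(-6) + (-1)·(-42) = 5
  c_5 = (-2)·(7) + (4)·(-11) + (-6)·(20) + (-17)·(-6) + (-2)·(-42) = 8
Base-19 expansion of each c_i:
  c_1 = 5 = 5·19^0
  c_2 = 7 = 7·19^0
  c_3 = 13 = 13·19^0
  c_4 = 5 = 5·19^0
  c_5 = 8 = 8·19^0
p-restricted factor λ_0 = (5, 7, 13, 5, 8)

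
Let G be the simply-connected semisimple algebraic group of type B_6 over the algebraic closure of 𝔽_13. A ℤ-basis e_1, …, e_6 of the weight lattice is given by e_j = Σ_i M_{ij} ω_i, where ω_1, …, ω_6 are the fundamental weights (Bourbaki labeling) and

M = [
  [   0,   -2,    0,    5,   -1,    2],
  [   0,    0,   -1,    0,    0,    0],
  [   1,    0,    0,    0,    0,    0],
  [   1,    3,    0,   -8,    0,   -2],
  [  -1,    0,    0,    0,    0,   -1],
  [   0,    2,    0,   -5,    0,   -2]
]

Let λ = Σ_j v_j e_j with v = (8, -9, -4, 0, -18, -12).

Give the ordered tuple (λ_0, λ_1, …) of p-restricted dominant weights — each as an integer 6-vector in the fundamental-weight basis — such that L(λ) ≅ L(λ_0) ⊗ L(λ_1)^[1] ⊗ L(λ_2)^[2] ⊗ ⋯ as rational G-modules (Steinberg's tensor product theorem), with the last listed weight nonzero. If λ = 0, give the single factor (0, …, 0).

((12, 4, 8, 5, 4, 6),)

ω-coordinates c = M·v, v = (8, -9, -4, 0, -18, -12):
  c_1 = 0*8 + -2*-9 + 0*-4 + 5*0 + -1*-18 + 2*-12 = 12
  c_2 = 0*8 + 0*-9 + -1*-4 + 0*0 + 0*-18 + 0*-12 = 4
  c_3 = 1*8 + 0*-9 + 0*-4 + 0*0 + 0*-18 + 0*-12 = 8
  c_4 = 1*8 + 3*-9 + 0*-4 + -8*0 + 0*-18 + -2*-12 = 5
  c_5 = -1*8 + 0*-9 + 0*-4 + 0*0 + 0*-18 + -1*-12 = 4
  c_6 = 0*8 + 2*-9 + 0*-4 + -5*0 + 0*-18 + -2*-12 = 6
Expand coordinatewise in base 13:
  c_1 = 12 = 12·13^0
  c_2 = 4 = 4·13^0
  c_3 = 8 = 8·13^0
  c_4 = 5 = 5·13^0
  c_5 = 4 = 4·13^0
  c_6 = 6 = 6·13^0
λ_0 = (12, 4, 8, 5, 4, 6)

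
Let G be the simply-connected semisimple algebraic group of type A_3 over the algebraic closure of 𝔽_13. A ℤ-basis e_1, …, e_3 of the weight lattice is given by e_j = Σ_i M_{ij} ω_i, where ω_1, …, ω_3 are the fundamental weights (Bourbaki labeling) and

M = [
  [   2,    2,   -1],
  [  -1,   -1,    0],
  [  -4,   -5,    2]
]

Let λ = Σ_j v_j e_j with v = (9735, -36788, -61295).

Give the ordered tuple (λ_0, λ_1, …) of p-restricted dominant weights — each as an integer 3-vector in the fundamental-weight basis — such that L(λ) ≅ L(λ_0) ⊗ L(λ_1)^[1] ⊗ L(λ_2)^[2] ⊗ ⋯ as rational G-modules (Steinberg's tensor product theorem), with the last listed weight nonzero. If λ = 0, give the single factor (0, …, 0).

((0, 0, 11), (7, 1, 7), (3, 4, 2), (3, 12, 10))

ω-coordinates c = M·v, v = (9735, -36788, -61295):
  c_1 = 2·9735 + (2)·(-36788) + (-1)·(-61295) = 7189
  c_2 = (-1)·(9735) + (-1)·(-36788) + (0)·(-61295) = 27053
  c_3 = (-4)·(9735) + (-5)·(-36788) + (2)·(-61295) = 22410
p = 13; digits c_i = Σ_j d_{ij}·13^j, 0 ≤ d_{ij} < 13:
  c_1 = 7189 = 0·13^0 + 7·13^1 + 3·13^2 + 3·13^3
  c_2 = 27053 = 0·13^0 + 1·13^1 + 4·13^2 + 12·13^3
  c_3 = 22410 = 11·13^0 + 7·13^1 + 2·13^2 + 10·13^3
p-restricted factor λ_0 = (0, 0, 11)
p-restricted factor λ_1 = (7, 1, 7)
p-restricted factor λ_2 = (3, 4, 2)
p-restricted factor λ_3 = (3, 12, 10)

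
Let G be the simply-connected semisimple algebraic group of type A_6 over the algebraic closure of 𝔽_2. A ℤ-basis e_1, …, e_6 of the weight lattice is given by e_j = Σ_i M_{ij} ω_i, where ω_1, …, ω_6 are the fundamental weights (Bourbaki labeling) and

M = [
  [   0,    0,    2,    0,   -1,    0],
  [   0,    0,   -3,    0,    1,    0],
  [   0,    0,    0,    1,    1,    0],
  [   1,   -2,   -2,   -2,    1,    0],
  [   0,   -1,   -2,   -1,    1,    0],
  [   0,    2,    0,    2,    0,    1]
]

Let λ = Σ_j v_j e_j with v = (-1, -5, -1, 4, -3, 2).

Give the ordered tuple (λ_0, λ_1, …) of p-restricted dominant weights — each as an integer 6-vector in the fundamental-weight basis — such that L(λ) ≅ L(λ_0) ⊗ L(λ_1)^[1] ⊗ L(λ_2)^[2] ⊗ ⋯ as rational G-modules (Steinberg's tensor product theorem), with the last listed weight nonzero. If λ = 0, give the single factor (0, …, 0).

((1, 0, 1, 0, 0, 0),)

Compute c_i = Σ_j M_{ij} v_j with v = (-1, -5, -1, 4, -3, 2):
  c_1 = (0)·(-1) + (0)·(-5) + (2)·(-1) + (0)·(4) + (-1)·(-3) + (0)·(2) = 1
  c_2 = (0)·(-1) + (0)·(-5) + (-3)·(-1) + (0)·(4) + (1)·(-3) + (0)·(2) = 0
  c_3 = (0)·(-1) + (0)·(-5) + (0)·(-1) + (1)·(4) + (1)·(-3) + (0)·(2) = 1
  c_4 = (1)·(-1) + (-2)·(-5) + (-2)·(-1) + (-2)·(4) + (1)·(-3) + (0)·(2) = 0
  c_5 = (0)·(-1) + (-1)·(-5) + (-2)·(-1) + (-1)·(4) + (1)·(-3) + (0)·(2) = 0
  c_6 = (0)·(-1) + (2)·(-5) + (0)·(-1) + (2)·(4) + (0)·(-3) + (1)·(2) = 0
Writing each c_i in base p = 2:
  c_1 = 1 = 1·2^0
  c_2 = 0
  c_3 = 1 = 1·2^0
  c_4 = 0
  c_5 = 0
  c_6 = 0
Factor λ_0 = (1, 0, 1, 0, 0, 0)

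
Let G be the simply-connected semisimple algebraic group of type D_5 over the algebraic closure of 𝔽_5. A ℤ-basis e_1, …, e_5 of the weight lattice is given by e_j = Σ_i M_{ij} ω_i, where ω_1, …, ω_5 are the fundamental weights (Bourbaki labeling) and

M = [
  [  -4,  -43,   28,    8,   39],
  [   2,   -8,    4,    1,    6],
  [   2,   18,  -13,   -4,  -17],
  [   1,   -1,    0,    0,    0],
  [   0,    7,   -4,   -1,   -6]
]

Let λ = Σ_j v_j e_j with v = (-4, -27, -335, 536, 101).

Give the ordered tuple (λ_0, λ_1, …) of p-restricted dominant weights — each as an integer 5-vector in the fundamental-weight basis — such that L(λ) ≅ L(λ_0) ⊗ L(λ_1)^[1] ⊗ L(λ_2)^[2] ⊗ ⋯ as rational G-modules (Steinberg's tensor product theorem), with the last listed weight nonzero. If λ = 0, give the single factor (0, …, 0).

Converting to the ω-basis (c_i = row i of M dotted with v = (-4, -27, -335, 536, 101)):
  c_1 = (-4)·(-4) + (-43)·(-27) + (28)·(-335) + (8)·(536) + (39)·(101) = 24
  c_2 = (2)·(-4) + (-8)·(-27) + (4)·(-335) + (1)·(536) + (6)·(101) = 10
  c_3 = (2)·(-4) + (18)·(-27) + (-13)·(-335) + (-4)·(536) + (-17)·(101) = 0
  c_4 = (1)·(-4) + (-1)·(-27) + (0)·(-335) + (0)·(536) + (0)·(101) = 23
  c_5 = (0)·(-4) + (7)·(-27) + (-4)·(-335) + (-1)·(536) + (-6)·(101) = 9
Writing each c_i in base p = 5:
  c_1 = 24 = 4·5^0 + 4·5^1
  c_2 = 10 = 0·5^0 + 2·5^1
  c_3 = 0
  c_4 = 23 = 3·5^0 + 4·5^1
  c_5 = 9 = 4·5^0 + 1·5^1
Factor λ_0 = (4, 0, 0, 3, 4)
Factor λ_1 = (4, 2, 0, 4, 1)

((4, 0, 0, 3, 4), (4, 2, 0, 4, 1))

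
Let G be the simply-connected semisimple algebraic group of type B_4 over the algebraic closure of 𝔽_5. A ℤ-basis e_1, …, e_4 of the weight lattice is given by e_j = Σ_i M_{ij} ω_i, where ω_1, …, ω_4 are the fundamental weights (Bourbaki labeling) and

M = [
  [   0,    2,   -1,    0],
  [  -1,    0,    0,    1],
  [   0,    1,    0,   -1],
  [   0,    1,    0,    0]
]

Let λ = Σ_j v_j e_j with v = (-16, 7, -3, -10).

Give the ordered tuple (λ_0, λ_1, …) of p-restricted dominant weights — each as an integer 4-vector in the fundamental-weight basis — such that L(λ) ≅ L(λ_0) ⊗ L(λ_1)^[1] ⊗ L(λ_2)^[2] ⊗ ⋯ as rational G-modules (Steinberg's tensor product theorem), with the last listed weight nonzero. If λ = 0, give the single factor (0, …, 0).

In the fundamental-weight basis, λ has coordinates c = M·v (v = (-16, 7, -3, -10)):
  c_1 = (0)·(-16) + (2)·(7) + (-1)·(-3) + (0)·(-10) = 17
  c_2 = (-1)·(-16) + (0)·(7) + (0)·(-3) + (1)·(-10) = 6
  c_3 = (0)·(-16) + (1)·(7) + (0)·(-3) + (-1)·(-10) = 17
  c_4 = (0)·(-16) + (1)·(7) + (0)·(-3) + (0)·(-10) = 7
Expand coordinatewise in base 5:
  c_1 = 17 = 2·5^0 + 3·5^1
  c_2 = 6 = 1·5^0 + 1·5^1
  c_3 = 17 = 2·5^0 + 3·5^1
  c_4 = 7 = 2·5^0 + 1·5^1
λ_0 = (2, 1, 2, 2)
λ_1 = (3, 1, 3, 1)

((2, 1, 2, 2), (3, 1, 3, 1))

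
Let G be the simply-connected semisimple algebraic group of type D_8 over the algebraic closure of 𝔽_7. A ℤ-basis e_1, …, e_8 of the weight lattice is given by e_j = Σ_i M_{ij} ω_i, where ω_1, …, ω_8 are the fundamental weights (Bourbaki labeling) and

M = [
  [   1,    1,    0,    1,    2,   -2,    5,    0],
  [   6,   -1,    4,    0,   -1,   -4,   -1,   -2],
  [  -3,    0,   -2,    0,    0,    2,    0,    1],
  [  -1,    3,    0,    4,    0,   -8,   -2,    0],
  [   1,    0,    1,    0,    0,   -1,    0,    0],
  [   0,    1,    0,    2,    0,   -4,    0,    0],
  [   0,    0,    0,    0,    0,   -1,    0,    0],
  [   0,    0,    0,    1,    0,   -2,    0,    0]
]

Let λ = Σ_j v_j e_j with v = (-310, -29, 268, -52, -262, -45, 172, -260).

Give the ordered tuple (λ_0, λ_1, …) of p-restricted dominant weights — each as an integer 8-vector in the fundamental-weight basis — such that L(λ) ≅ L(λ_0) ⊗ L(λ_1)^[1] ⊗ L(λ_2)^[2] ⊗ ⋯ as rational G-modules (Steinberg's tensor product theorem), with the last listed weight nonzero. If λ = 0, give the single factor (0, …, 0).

((0, 3, 2, 3, 3, 5, 3, 3), (5, 4, 6, 4, 0, 6, 6, 5))

ω-coordinates c = M·v, v = (-310, -29, 268, -52, -262, -45, 172, -260):
  c_1 = (1)·(-310) + (1)·(-29) + 0·268 + (1)·(-52) + (2)·(-262) + (-2)·(-45) + 5·172 + (0)·(-260) = 35
  c_2 = (6)·(-310) + (-1)·(-29) + 4·268 + (0)·(-52) + (-1)·(-262) + (-4)·(-45) + (-1)·(172) + (-2)·(-260) = 31
  c_3 = (-3)·(-310) + (0)·(-29) + (-2)·(268) + (0)·(-52) + (0)·(-262) + (2)·(-45) + 0·172 + (1)·(-260) = 44
  c_4 = (-1)·(-310) + (3)·(-29) + 0·268 + (4)·(-52) + (0)·(-262) + (-8)·(-45) + (-2)·(172) + (0)·(-260) = 31
  c_5 = (1)·(-310) + (0)·(-29) + 1·268 + (0)·(-52) + (0)·(-262) + (-1)·(-45) + 0·172 + (0)·(-260) = 3
  c_6 = (0)·(-310) + (1)·(-29) + 0·268 + (2)·(-52) + (0)·(-262) + (-4)·(-45) + 0·172 + (0)·(-260) = 47
  c_7 = (0)·(-310) + (0)·(-29) + 0·268 + (0)·(-52) + (0)·(-262) + (-1)·(-45) + 0·172 + (0)·(-260) = 45
  c_8 = (0)·(-310) + (0)·(-29) + 0·268 + (1)·(-52) + (0)·(-262) + (-2)·(-45) + 0·172 + (0)·(-260) = 38
Base-7 expansion of each c_i:
  c_1 = 35 = 0·7^0 + 5·7^1
  c_2 = 31 = 3·7^0 + 4·7^1
  c_3 = 44 = 2·7^0 + 6·7^1
  c_4 = 31 = 3·7^0 + 4·7^1
  c_5 = 3 = 3·7^0
  c_6 = 47 = 5·7^0 + 6·7^1
  c_7 = 45 = 3·7^0 + 6·7^1
  c_8 = 38 = 3·7^0 + 5·7^1
Factor λ_0 = (0, 3, 2, 3, 3, 5, 3, 3)
Factor λ_1 = (5, 4, 6, 4, 0, 6, 6, 5)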